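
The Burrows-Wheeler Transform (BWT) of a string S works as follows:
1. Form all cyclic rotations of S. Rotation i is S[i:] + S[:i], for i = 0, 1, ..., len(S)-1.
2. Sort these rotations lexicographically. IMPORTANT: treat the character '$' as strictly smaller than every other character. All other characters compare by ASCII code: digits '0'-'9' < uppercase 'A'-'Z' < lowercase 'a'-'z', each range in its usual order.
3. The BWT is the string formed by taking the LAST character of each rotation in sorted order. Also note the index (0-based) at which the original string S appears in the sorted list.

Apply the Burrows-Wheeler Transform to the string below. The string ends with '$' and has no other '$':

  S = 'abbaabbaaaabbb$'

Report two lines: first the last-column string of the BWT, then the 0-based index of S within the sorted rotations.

Answer: bbabaa$abbbbaaa
6

Derivation:
All 15 rotations (rotation i = S[i:]+S[:i]):
  rot[0] = abbaabbaaaabbb$
  rot[1] = bbaabbaaaabbb$a
  rot[2] = baabbaaaabbb$ab
  rot[3] = aabbaaaabbb$abb
  rot[4] = abbaaaabbb$abba
  rot[5] = bbaaaabbb$abbaa
  rot[6] = baaaabbb$abbaab
  rot[7] = aaaabbb$abbaabb
  rot[8] = aaabbb$abbaabba
  rot[9] = aabbb$abbaabbaa
  rot[10] = abbb$abbaabbaaa
  rot[11] = bbb$abbaabbaaaa
  rot[12] = bb$abbaabbaaaab
  rot[13] = b$abbaabbaaaabb
  rot[14] = $abbaabbaaaabbb
Sorted (with $ < everything):
  sorted[0] = $abbaabbaaaabbb  (last char: 'b')
  sorted[1] = aaaabbb$abbaabb  (last char: 'b')
  sorted[2] = aaabbb$abbaabba  (last char: 'a')
  sorted[3] = aabbaaaabbb$abb  (last char: 'b')
  sorted[4] = aabbb$abbaabbaa  (last char: 'a')
  sorted[5] = abbaaaabbb$abba  (last char: 'a')
  sorted[6] = abbaabbaaaabbb$  (last char: '$')
  sorted[7] = abbb$abbaabbaaa  (last char: 'a')
  sorted[8] = b$abbaabbaaaabb  (last char: 'b')
  sorted[9] = baaaabbb$abbaab  (last char: 'b')
  sorted[10] = baabbaaaabbb$ab  (last char: 'b')
  sorted[11] = bb$abbaabbaaaab  (last char: 'b')
  sorted[12] = bbaaaabbb$abbaa  (last char: 'a')
  sorted[13] = bbaabbaaaabbb$a  (last char: 'a')
  sorted[14] = bbb$abbaabbaaaa  (last char: 'a')
Last column: bbabaa$abbbbaaa
Original string S is at sorted index 6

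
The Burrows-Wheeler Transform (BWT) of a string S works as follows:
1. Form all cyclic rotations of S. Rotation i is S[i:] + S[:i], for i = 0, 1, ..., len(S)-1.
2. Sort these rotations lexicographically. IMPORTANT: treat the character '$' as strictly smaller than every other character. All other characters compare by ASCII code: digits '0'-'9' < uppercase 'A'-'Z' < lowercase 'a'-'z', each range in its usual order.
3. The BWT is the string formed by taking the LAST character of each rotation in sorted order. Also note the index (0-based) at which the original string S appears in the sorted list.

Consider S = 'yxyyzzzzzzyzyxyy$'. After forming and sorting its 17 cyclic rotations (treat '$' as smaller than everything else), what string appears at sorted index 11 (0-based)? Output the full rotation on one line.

All 17 rotations (rotation i = S[i:]+S[:i]):
  rot[0] = yxyyzzzzzzyzyxyy$
  rot[1] = xyyzzzzzzyzyxyy$y
  rot[2] = yyzzzzzzyzyxyy$yx
  rot[3] = yzzzzzzyzyxyy$yxy
  rot[4] = zzzzzzyzyxyy$yxyy
  rot[5] = zzzzzyzyxyy$yxyyz
  rot[6] = zzzzyzyxyy$yxyyzz
  rot[7] = zzzyzyxyy$yxyyzzz
  rot[8] = zzyzyxyy$yxyyzzzz
  rot[9] = zyzyxyy$yxyyzzzzz
  rot[10] = yzyxyy$yxyyzzzzzz
  rot[11] = zyxyy$yxyyzzzzzzy
  rot[12] = yxyy$yxyyzzzzzzyz
  rot[13] = xyy$yxyyzzzzzzyzy
  rot[14] = yy$yxyyzzzzzzyzyx
  rot[15] = y$yxyyzzzzzzyzyxy
  rot[16] = $yxyyzzzzzzyzyxyy
Sorted (with $ < everything):
  sorted[0] = $yxyyzzzzzzyzyxyy
  sorted[1] = xyy$yxyyzzzzzzyzy
  sorted[2] = xyyzzzzzzyzyxyy$y
  sorted[3] = y$yxyyzzzzzzyzyxy
  sorted[4] = yxyy$yxyyzzzzzzyz
  sorted[5] = yxyyzzzzzzyzyxyy$
  sorted[6] = yy$yxyyzzzzzzyzyx
  sorted[7] = yyzzzzzzyzyxyy$yx
  sorted[8] = yzyxyy$yxyyzzzzzz
  sorted[9] = yzzzzzzyzyxyy$yxy
  sorted[10] = zyxyy$yxyyzzzzzzy
  sorted[11] = zyzyxyy$yxyyzzzzz
  sorted[12] = zzyzyxyy$yxyyzzzz
  sorted[13] = zzzyzyxyy$yxyyzzz
  sorted[14] = zzzzyzyxyy$yxyyzz
  sorted[15] = zzzzzyzyxyy$yxyyz
  sorted[16] = zzzzzzyzyxyy$yxyy
sorted[11] = zyzyxyy$yxyyzzzzz

Answer: zyzyxyy$yxyyzzzzz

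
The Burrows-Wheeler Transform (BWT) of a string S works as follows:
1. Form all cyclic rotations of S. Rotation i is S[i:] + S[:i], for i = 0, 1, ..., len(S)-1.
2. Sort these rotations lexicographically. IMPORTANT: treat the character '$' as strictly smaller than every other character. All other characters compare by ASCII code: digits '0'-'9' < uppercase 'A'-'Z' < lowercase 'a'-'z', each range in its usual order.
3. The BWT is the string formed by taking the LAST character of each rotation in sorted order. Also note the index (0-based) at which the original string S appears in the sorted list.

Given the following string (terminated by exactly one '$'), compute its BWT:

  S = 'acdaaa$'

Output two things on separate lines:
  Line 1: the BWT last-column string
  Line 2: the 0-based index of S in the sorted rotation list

Answer: aaad$ac
4

Derivation:
All 7 rotations (rotation i = S[i:]+S[:i]):
  rot[0] = acdaaa$
  rot[1] = cdaaa$a
  rot[2] = daaa$ac
  rot[3] = aaa$acd
  rot[4] = aa$acda
  rot[5] = a$acdaa
  rot[6] = $acdaaa
Sorted (with $ < everything):
  sorted[0] = $acdaaa  (last char: 'a')
  sorted[1] = a$acdaa  (last char: 'a')
  sorted[2] = aa$acda  (last char: 'a')
  sorted[3] = aaa$acd  (last char: 'd')
  sorted[4] = acdaaa$  (last char: '$')
  sorted[5] = cdaaa$a  (last char: 'a')
  sorted[6] = daaa$ac  (last char: 'c')
Last column: aaad$ac
Original string S is at sorted index 4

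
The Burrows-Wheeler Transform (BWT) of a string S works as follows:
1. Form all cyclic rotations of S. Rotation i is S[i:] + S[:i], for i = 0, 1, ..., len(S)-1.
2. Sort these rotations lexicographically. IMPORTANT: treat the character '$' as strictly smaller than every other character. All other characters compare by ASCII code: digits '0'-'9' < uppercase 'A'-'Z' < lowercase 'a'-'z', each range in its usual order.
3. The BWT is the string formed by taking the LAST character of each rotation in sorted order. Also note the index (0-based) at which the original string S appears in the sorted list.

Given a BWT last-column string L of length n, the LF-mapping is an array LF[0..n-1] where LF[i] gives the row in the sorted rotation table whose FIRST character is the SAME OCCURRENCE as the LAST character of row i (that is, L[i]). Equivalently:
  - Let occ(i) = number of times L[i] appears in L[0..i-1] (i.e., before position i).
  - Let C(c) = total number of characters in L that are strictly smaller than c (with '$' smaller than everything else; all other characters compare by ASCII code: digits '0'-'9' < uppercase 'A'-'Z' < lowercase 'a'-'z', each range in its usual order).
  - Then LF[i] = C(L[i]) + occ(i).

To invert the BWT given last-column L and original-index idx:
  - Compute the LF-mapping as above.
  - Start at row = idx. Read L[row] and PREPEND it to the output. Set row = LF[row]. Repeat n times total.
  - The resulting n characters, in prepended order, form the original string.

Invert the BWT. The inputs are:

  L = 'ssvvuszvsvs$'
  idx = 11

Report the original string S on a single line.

LF mapping: 1 2 7 8 6 3 11 9 4 10 5 0
Walk LF starting at row 11, prepending L[row]:
  step 1: row=11, L[11]='$', prepend. Next row=LF[11]=0
  step 2: row=0, L[0]='s', prepend. Next row=LF[0]=1
  step 3: row=1, L[1]='s', prepend. Next row=LF[1]=2
  step 4: row=2, L[2]='v', prepend. Next row=LF[2]=7
  step 5: row=7, L[7]='v', prepend. Next row=LF[7]=9
  step 6: row=9, L[9]='v', prepend. Next row=LF[9]=10
  step 7: row=10, L[10]='s', prepend. Next row=LF[10]=5
  step 8: row=5, L[5]='s', prepend. Next row=LF[5]=3
  step 9: row=3, L[3]='v', prepend. Next row=LF[3]=8
  step 10: row=8, L[8]='s', prepend. Next row=LF[8]=4
  step 11: row=4, L[4]='u', prepend. Next row=LF[4]=6
  step 12: row=6, L[6]='z', prepend. Next row=LF[6]=11
Reversed output: zusvssvvvss$

Answer: zusvssvvvss$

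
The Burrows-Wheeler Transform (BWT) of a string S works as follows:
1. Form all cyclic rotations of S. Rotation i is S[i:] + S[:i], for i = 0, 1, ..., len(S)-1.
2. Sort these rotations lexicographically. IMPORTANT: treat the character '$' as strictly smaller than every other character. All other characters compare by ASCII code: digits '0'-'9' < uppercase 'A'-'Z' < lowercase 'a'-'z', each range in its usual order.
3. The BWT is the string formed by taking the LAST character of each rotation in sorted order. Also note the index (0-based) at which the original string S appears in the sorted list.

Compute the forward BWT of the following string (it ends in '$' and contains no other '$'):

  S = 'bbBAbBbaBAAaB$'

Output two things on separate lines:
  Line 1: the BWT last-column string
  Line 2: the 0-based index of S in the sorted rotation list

All 14 rotations (rotation i = S[i:]+S[:i]):
  rot[0] = bbBAbBbaBAAaB$
  rot[1] = bBAbBbaBAAaB$b
  rot[2] = BAbBbaBAAaB$bb
  rot[3] = AbBbaBAAaB$bbB
  rot[4] = bBbaBAAaB$bbBA
  rot[5] = BbaBAAaB$bbBAb
  rot[6] = baBAAaB$bbBAbB
  rot[7] = aBAAaB$bbBAbBb
  rot[8] = BAAaB$bbBAbBba
  rot[9] = AAaB$bbBAbBbaB
  rot[10] = AaB$bbBAbBbaBA
  rot[11] = aB$bbBAbBbaBAA
  rot[12] = B$bbBAbBbaBAAa
  rot[13] = $bbBAbBbaBAAaB
Sorted (with $ < everything):
  sorted[0] = $bbBAbBbaBAAaB  (last char: 'B')
  sorted[1] = AAaB$bbBAbBbaB  (last char: 'B')
  sorted[2] = AaB$bbBAbBbaBA  (last char: 'A')
  sorted[3] = AbBbaBAAaB$bbB  (last char: 'B')
  sorted[4] = B$bbBAbBbaBAAa  (last char: 'a')
  sorted[5] = BAAaB$bbBAbBba  (last char: 'a')
  sorted[6] = BAbBbaBAAaB$bb  (last char: 'b')
  sorted[7] = BbaBAAaB$bbBAb  (last char: 'b')
  sorted[8] = aB$bbBAbBbaBAA  (last char: 'A')
  sorted[9] = aBAAaB$bbBAbBb  (last char: 'b')
  sorted[10] = bBAbBbaBAAaB$b  (last char: 'b')
  sorted[11] = bBbaBAAaB$bbBA  (last char: 'A')
  sorted[12] = baBAAaB$bbBAbB  (last char: 'B')
  sorted[13] = bbBAbBbaBAAaB$  (last char: '$')
Last column: BBABaabbAbbAB$
Original string S is at sorted index 13

Answer: BBABaabbAbbAB$
13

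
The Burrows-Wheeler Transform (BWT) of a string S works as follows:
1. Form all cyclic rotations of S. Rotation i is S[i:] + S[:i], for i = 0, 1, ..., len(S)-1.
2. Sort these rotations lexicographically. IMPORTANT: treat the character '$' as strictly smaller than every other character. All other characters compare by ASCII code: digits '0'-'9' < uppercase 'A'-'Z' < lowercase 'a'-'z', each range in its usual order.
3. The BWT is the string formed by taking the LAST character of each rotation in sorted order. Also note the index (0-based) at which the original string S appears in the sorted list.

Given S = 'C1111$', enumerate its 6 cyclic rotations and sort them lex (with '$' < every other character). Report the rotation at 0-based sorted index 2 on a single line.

Answer: 11$C11

Derivation:
All 6 rotations (rotation i = S[i:]+S[:i]):
  rot[0] = C1111$
  rot[1] = 1111$C
  rot[2] = 111$C1
  rot[3] = 11$C11
  rot[4] = 1$C111
  rot[5] = $C1111
Sorted (with $ < everything):
  sorted[0] = $C1111
  sorted[1] = 1$C111
  sorted[2] = 11$C11
  sorted[3] = 111$C1
  sorted[4] = 1111$C
  sorted[5] = C1111$
sorted[2] = 11$C11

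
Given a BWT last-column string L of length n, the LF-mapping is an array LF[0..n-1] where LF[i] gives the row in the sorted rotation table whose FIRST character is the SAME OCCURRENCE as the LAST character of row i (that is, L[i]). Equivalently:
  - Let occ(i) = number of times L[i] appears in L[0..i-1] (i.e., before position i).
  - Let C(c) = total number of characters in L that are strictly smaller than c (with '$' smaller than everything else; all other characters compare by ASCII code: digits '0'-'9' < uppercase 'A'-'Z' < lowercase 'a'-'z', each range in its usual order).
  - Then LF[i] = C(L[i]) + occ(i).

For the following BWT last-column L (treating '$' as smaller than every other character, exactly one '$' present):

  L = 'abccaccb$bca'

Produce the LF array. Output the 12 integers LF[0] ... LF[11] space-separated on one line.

Answer: 1 4 7 8 2 9 10 5 0 6 11 3

Derivation:
Char counts: '$':1, 'a':3, 'b':3, 'c':5
C (first-col start): C('$')=0, C('a')=1, C('b')=4, C('c')=7
L[0]='a': occ=0, LF[0]=C('a')+0=1+0=1
L[1]='b': occ=0, LF[1]=C('b')+0=4+0=4
L[2]='c': occ=0, LF[2]=C('c')+0=7+0=7
L[3]='c': occ=1, LF[3]=C('c')+1=7+1=8
L[4]='a': occ=1, LF[4]=C('a')+1=1+1=2
L[5]='c': occ=2, LF[5]=C('c')+2=7+2=9
L[6]='c': occ=3, LF[6]=C('c')+3=7+3=10
L[7]='b': occ=1, LF[7]=C('b')+1=4+1=5
L[8]='$': occ=0, LF[8]=C('$')+0=0+0=0
L[9]='b': occ=2, LF[9]=C('b')+2=4+2=6
L[10]='c': occ=4, LF[10]=C('c')+4=7+4=11
L[11]='a': occ=2, LF[11]=C('a')+2=1+2=3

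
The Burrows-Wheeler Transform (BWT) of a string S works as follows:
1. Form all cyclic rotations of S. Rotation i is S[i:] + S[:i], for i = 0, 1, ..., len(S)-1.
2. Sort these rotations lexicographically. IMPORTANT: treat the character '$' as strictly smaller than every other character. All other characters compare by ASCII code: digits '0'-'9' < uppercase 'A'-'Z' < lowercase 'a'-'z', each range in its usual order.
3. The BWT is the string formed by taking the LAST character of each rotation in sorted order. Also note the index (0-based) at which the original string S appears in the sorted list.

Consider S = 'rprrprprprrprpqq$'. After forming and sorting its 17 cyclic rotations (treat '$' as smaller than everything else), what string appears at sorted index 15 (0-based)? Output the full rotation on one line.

All 17 rotations (rotation i = S[i:]+S[:i]):
  rot[0] = rprrprprprrprpqq$
  rot[1] = prrprprprrprpqq$r
  rot[2] = rrprprprrprpqq$rp
  rot[3] = rprprprrprpqq$rpr
  rot[4] = prprprrprpqq$rprr
  rot[5] = rprprrprpqq$rprrp
  rot[6] = prprrprpqq$rprrpr
  rot[7] = rprrprpqq$rprrprp
  rot[8] = prrprpqq$rprrprpr
  rot[9] = rrprpqq$rprrprprp
  rot[10] = rprpqq$rprrprprpr
  rot[11] = prpqq$rprrprprprr
  rot[12] = rpqq$rprrprprprrp
  rot[13] = pqq$rprrprprprrpr
  rot[14] = qq$rprrprprprrprp
  rot[15] = q$rprrprprprrprpq
  rot[16] = $rprrprprprrprpqq
Sorted (with $ < everything):
  sorted[0] = $rprrprprprrprpqq
  sorted[1] = pqq$rprrprprprrpr
  sorted[2] = prpqq$rprrprprprr
  sorted[3] = prprprrprpqq$rprr
  sorted[4] = prprrprpqq$rprrpr
  sorted[5] = prrprpqq$rprrprpr
  sorted[6] = prrprprprrprpqq$r
  sorted[7] = q$rprrprprprrprpq
  sorted[8] = qq$rprrprprprrprp
  sorted[9] = rpqq$rprrprprprrp
  sorted[10] = rprpqq$rprrprprpr
  sorted[11] = rprprprrprpqq$rpr
  sorted[12] = rprprrprpqq$rprrp
  sorted[13] = rprrprpqq$rprrprp
  sorted[14] = rprrprprprrprpqq$
  sorted[15] = rrprpqq$rprrprprp
  sorted[16] = rrprprprrprpqq$rp
sorted[15] = rrprpqq$rprrprprp

Answer: rrprpqq$rprrprprp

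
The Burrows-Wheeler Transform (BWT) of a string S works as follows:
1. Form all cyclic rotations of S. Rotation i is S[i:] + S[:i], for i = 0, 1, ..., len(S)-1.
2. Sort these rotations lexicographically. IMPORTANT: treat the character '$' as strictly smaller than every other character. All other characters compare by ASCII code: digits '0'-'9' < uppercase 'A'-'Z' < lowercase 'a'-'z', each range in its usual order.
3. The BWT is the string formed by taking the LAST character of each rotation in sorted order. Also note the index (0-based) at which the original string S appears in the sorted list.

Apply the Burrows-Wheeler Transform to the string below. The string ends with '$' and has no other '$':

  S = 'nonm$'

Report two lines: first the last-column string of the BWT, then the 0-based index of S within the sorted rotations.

Answer: mno$n
3

Derivation:
All 5 rotations (rotation i = S[i:]+S[:i]):
  rot[0] = nonm$
  rot[1] = onm$n
  rot[2] = nm$no
  rot[3] = m$non
  rot[4] = $nonm
Sorted (with $ < everything):
  sorted[0] = $nonm  (last char: 'm')
  sorted[1] = m$non  (last char: 'n')
  sorted[2] = nm$no  (last char: 'o')
  sorted[3] = nonm$  (last char: '$')
  sorted[4] = onm$n  (last char: 'n')
Last column: mno$n
Original string S is at sorted index 3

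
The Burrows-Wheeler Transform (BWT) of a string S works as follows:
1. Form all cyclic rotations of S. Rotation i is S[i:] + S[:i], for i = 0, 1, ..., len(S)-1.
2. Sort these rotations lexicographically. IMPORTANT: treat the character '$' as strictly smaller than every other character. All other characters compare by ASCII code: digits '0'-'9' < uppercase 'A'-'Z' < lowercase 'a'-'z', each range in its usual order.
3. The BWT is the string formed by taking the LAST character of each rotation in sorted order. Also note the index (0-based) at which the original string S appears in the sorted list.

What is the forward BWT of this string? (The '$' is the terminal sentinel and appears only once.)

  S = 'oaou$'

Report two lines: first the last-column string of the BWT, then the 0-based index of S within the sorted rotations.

Answer: uo$ao
2

Derivation:
All 5 rotations (rotation i = S[i:]+S[:i]):
  rot[0] = oaou$
  rot[1] = aou$o
  rot[2] = ou$oa
  rot[3] = u$oao
  rot[4] = $oaou
Sorted (with $ < everything):
  sorted[0] = $oaou  (last char: 'u')
  sorted[1] = aou$o  (last char: 'o')
  sorted[2] = oaou$  (last char: '$')
  sorted[3] = ou$oa  (last char: 'a')
  sorted[4] = u$oao  (last char: 'o')
Last column: uo$ao
Original string S is at sorted index 2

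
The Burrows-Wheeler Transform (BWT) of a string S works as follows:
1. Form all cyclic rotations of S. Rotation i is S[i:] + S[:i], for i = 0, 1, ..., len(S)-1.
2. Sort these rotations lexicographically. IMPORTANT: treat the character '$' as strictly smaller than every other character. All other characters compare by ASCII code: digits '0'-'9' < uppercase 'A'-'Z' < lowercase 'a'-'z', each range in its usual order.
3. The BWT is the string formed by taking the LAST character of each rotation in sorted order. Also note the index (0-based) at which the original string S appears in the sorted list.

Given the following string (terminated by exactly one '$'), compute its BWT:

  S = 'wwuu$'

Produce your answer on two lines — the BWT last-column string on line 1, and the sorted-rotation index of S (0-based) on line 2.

All 5 rotations (rotation i = S[i:]+S[:i]):
  rot[0] = wwuu$
  rot[1] = wuu$w
  rot[2] = uu$ww
  rot[3] = u$wwu
  rot[4] = $wwuu
Sorted (with $ < everything):
  sorted[0] = $wwuu  (last char: 'u')
  sorted[1] = u$wwu  (last char: 'u')
  sorted[2] = uu$ww  (last char: 'w')
  sorted[3] = wuu$w  (last char: 'w')
  sorted[4] = wwuu$  (last char: '$')
Last column: uuww$
Original string S is at sorted index 4

Answer: uuww$
4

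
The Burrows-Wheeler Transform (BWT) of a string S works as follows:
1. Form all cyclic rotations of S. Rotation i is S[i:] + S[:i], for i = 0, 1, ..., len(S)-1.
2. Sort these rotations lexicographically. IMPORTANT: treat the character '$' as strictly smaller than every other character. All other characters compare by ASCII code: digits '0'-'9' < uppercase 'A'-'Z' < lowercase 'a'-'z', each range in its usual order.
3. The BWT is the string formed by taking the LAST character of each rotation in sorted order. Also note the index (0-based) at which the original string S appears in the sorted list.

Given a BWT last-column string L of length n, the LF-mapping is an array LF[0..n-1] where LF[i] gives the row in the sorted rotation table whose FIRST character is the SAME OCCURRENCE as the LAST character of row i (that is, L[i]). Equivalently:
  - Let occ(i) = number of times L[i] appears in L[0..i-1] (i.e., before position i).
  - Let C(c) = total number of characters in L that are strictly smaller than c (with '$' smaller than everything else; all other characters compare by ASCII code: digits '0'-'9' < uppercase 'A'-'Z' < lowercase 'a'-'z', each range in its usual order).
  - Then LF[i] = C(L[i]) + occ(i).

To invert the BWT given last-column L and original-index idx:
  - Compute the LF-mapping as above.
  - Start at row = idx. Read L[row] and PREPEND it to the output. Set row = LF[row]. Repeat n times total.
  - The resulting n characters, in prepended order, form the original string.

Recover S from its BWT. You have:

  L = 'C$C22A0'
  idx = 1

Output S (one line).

LF mapping: 5 0 6 2 3 4 1
Walk LF starting at row 1, prepending L[row]:
  step 1: row=1, L[1]='$', prepend. Next row=LF[1]=0
  step 2: row=0, L[0]='C', prepend. Next row=LF[0]=5
  step 3: row=5, L[5]='A', prepend. Next row=LF[5]=4
  step 4: row=4, L[4]='2', prepend. Next row=LF[4]=3
  step 5: row=3, L[3]='2', prepend. Next row=LF[3]=2
  step 6: row=2, L[2]='C', prepend. Next row=LF[2]=6
  step 7: row=6, L[6]='0', prepend. Next row=LF[6]=1
Reversed output: 0C22AC$

Answer: 0C22AC$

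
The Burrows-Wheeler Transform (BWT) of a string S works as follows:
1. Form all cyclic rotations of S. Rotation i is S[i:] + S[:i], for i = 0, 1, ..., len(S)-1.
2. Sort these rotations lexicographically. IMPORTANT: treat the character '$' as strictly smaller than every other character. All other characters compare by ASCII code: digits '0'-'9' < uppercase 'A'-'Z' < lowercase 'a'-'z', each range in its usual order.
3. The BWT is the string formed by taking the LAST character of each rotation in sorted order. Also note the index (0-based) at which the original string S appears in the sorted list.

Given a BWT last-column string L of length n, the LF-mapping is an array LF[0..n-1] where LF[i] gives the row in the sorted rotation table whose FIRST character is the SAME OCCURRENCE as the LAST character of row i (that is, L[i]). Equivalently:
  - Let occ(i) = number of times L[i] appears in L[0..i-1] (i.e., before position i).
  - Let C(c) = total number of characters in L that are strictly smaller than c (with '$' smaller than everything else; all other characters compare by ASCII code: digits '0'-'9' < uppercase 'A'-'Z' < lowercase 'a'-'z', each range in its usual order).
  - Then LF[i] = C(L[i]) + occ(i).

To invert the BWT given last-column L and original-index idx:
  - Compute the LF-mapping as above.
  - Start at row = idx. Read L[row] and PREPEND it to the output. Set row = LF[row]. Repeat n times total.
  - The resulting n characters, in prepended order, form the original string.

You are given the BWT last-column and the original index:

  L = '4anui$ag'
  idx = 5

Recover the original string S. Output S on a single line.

LF mapping: 1 2 6 7 5 0 3 4
Walk LF starting at row 5, prepending L[row]:
  step 1: row=5, L[5]='$', prepend. Next row=LF[5]=0
  step 2: row=0, L[0]='4', prepend. Next row=LF[0]=1
  step 3: row=1, L[1]='a', prepend. Next row=LF[1]=2
  step 4: row=2, L[2]='n', prepend. Next row=LF[2]=6
  step 5: row=6, L[6]='a', prepend. Next row=LF[6]=3
  step 6: row=3, L[3]='u', prepend. Next row=LF[3]=7
  step 7: row=7, L[7]='g', prepend. Next row=LF[7]=4
  step 8: row=4, L[4]='i', prepend. Next row=LF[4]=5
Reversed output: iguana4$

Answer: iguana4$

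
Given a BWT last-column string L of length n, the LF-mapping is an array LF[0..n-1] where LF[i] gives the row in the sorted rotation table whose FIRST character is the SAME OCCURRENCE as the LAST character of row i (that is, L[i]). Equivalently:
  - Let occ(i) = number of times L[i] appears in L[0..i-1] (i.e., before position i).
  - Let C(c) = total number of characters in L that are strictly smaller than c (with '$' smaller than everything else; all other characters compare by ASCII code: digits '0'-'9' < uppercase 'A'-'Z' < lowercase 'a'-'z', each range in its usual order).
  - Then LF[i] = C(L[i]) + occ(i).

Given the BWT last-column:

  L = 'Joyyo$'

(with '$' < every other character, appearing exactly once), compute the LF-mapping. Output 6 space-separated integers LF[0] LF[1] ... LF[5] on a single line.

Char counts: '$':1, 'J':1, 'o':2, 'y':2
C (first-col start): C('$')=0, C('J')=1, C('o')=2, C('y')=4
L[0]='J': occ=0, LF[0]=C('J')+0=1+0=1
L[1]='o': occ=0, LF[1]=C('o')+0=2+0=2
L[2]='y': occ=0, LF[2]=C('y')+0=4+0=4
L[3]='y': occ=1, LF[3]=C('y')+1=4+1=5
L[4]='o': occ=1, LF[4]=C('o')+1=2+1=3
L[5]='$': occ=0, LF[5]=C('$')+0=0+0=0

Answer: 1 2 4 5 3 0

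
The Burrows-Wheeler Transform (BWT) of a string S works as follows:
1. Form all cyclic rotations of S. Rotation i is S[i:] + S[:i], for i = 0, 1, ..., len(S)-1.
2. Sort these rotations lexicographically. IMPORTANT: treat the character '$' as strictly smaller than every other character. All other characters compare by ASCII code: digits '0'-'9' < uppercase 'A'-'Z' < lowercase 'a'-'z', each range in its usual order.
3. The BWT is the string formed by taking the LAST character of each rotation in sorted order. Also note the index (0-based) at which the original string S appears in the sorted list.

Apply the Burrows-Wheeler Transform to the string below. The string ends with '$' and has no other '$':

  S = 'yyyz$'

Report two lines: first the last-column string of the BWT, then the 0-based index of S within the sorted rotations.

All 5 rotations (rotation i = S[i:]+S[:i]):
  rot[0] = yyyz$
  rot[1] = yyz$y
  rot[2] = yz$yy
  rot[3] = z$yyy
  rot[4] = $yyyz
Sorted (with $ < everything):
  sorted[0] = $yyyz  (last char: 'z')
  sorted[1] = yyyz$  (last char: '$')
  sorted[2] = yyz$y  (last char: 'y')
  sorted[3] = yz$yy  (last char: 'y')
  sorted[4] = z$yyy  (last char: 'y')
Last column: z$yyy
Original string S is at sorted index 1

Answer: z$yyy
1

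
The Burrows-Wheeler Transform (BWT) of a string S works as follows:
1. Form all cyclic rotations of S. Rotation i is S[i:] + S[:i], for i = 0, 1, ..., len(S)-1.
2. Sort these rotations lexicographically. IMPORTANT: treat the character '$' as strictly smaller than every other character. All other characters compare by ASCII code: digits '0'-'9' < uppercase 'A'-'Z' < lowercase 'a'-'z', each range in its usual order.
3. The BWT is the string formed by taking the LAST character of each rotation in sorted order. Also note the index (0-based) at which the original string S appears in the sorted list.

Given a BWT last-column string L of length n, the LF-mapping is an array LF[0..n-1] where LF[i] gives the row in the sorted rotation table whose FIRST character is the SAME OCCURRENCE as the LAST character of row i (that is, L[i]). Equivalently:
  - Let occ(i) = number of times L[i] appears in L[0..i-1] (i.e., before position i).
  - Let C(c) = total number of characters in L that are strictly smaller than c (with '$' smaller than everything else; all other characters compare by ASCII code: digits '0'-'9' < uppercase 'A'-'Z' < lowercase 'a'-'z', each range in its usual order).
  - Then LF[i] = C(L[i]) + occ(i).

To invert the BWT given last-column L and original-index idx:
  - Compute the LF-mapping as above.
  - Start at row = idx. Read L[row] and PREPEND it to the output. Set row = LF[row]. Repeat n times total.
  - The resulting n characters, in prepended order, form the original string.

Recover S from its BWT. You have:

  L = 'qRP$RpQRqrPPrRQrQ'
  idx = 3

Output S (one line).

Answer: PpQrRRPPRqRQQrrq$

Derivation:
LF mapping: 12 7 1 0 8 11 4 9 13 14 2 3 15 10 5 16 6
Walk LF starting at row 3, prepending L[row]:
  step 1: row=3, L[3]='$', prepend. Next row=LF[3]=0
  step 2: row=0, L[0]='q', prepend. Next row=LF[0]=12
  step 3: row=12, L[12]='r', prepend. Next row=LF[12]=15
  step 4: row=15, L[15]='r', prepend. Next row=LF[15]=16
  step 5: row=16, L[16]='Q', prepend. Next row=LF[16]=6
  step 6: row=6, L[6]='Q', prepend. Next row=LF[6]=4
  step 7: row=4, L[4]='R', prepend. Next row=LF[4]=8
  step 8: row=8, L[8]='q', prepend. Next row=LF[8]=13
  step 9: row=13, L[13]='R', prepend. Next row=LF[13]=10
  step 10: row=10, L[10]='P', prepend. Next row=LF[10]=2
  step 11: row=2, L[2]='P', prepend. Next row=LF[2]=1
  step 12: row=1, L[1]='R', prepend. Next row=LF[1]=7
  step 13: row=7, L[7]='R', prepend. Next row=LF[7]=9
  step 14: row=9, L[9]='r', prepend. Next row=LF[9]=14
  step 15: row=14, L[14]='Q', prepend. Next row=LF[14]=5
  step 16: row=5, L[5]='p', prepend. Next row=LF[5]=11
  step 17: row=11, L[11]='P', prepend. Next row=LF[11]=3
Reversed output: PpQrRRPPRqRQQrrq$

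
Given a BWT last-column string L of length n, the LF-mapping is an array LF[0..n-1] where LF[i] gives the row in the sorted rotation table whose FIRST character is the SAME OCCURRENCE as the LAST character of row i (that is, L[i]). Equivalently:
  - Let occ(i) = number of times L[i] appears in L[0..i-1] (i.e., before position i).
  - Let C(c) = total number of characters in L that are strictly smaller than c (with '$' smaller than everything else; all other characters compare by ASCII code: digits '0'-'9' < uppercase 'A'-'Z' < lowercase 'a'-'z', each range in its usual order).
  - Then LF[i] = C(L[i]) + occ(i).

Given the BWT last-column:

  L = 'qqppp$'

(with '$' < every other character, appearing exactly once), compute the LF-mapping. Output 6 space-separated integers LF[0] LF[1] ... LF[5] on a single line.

Answer: 4 5 1 2 3 0

Derivation:
Char counts: '$':1, 'p':3, 'q':2
C (first-col start): C('$')=0, C('p')=1, C('q')=4
L[0]='q': occ=0, LF[0]=C('q')+0=4+0=4
L[1]='q': occ=1, LF[1]=C('q')+1=4+1=5
L[2]='p': occ=0, LF[2]=C('p')+0=1+0=1
L[3]='p': occ=1, LF[3]=C('p')+1=1+1=2
L[4]='p': occ=2, LF[4]=C('p')+2=1+2=3
L[5]='$': occ=0, LF[5]=C('$')+0=0+0=0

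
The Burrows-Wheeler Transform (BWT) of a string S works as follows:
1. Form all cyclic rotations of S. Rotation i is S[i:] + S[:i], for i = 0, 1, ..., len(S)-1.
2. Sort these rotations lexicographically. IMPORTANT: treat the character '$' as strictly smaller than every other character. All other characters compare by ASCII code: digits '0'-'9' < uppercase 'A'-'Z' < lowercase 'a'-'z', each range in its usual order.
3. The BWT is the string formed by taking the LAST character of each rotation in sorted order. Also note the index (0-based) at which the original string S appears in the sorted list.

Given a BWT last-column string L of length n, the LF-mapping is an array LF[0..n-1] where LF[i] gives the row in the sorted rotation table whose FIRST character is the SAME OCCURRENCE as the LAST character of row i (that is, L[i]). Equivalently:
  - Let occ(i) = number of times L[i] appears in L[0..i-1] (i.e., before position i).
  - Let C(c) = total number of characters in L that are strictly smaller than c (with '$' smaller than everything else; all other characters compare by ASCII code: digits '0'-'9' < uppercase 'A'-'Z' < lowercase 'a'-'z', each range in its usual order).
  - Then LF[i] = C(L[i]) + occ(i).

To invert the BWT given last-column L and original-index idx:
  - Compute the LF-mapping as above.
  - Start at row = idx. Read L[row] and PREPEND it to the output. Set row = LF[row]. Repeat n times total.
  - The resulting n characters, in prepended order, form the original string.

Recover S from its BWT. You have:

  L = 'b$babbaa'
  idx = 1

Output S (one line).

LF mapping: 4 0 5 1 6 7 2 3
Walk LF starting at row 1, prepending L[row]:
  step 1: row=1, L[1]='$', prepend. Next row=LF[1]=0
  step 2: row=0, L[0]='b', prepend. Next row=LF[0]=4
  step 3: row=4, L[4]='b', prepend. Next row=LF[4]=6
  step 4: row=6, L[6]='a', prepend. Next row=LF[6]=2
  step 5: row=2, L[2]='b', prepend. Next row=LF[2]=5
  step 6: row=5, L[5]='b', prepend. Next row=LF[5]=7
  step 7: row=7, L[7]='a', prepend. Next row=LF[7]=3
  step 8: row=3, L[3]='a', prepend. Next row=LF[3]=1
Reversed output: aabbabb$

Answer: aabbabb$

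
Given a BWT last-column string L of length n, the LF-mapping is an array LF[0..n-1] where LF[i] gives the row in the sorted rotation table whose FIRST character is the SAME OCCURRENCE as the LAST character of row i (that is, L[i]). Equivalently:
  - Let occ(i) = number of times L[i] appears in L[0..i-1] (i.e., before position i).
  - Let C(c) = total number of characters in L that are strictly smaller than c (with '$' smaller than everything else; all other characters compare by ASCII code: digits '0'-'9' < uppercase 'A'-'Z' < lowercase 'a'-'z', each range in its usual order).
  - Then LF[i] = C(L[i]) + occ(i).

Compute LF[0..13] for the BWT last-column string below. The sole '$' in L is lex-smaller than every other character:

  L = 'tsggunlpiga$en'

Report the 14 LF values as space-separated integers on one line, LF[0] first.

Answer: 12 11 3 4 13 8 7 10 6 5 1 0 2 9

Derivation:
Char counts: '$':1, 'a':1, 'e':1, 'g':3, 'i':1, 'l':1, 'n':2, 'p':1, 's':1, 't':1, 'u':1
C (first-col start): C('$')=0, C('a')=1, C('e')=2, C('g')=3, C('i')=6, C('l')=7, C('n')=8, C('p')=10, C('s')=11, C('t')=12, C('u')=13
L[0]='t': occ=0, LF[0]=C('t')+0=12+0=12
L[1]='s': occ=0, LF[1]=C('s')+0=11+0=11
L[2]='g': occ=0, LF[2]=C('g')+0=3+0=3
L[3]='g': occ=1, LF[3]=C('g')+1=3+1=4
L[4]='u': occ=0, LF[4]=C('u')+0=13+0=13
L[5]='n': occ=0, LF[5]=C('n')+0=8+0=8
L[6]='l': occ=0, LF[6]=C('l')+0=7+0=7
L[7]='p': occ=0, LF[7]=C('p')+0=10+0=10
L[8]='i': occ=0, LF[8]=C('i')+0=6+0=6
L[9]='g': occ=2, LF[9]=C('g')+2=3+2=5
L[10]='a': occ=0, LF[10]=C('a')+0=1+0=1
L[11]='$': occ=0, LF[11]=C('$')+0=0+0=0
L[12]='e': occ=0, LF[12]=C('e')+0=2+0=2
L[13]='n': occ=1, LF[13]=C('n')+1=8+1=9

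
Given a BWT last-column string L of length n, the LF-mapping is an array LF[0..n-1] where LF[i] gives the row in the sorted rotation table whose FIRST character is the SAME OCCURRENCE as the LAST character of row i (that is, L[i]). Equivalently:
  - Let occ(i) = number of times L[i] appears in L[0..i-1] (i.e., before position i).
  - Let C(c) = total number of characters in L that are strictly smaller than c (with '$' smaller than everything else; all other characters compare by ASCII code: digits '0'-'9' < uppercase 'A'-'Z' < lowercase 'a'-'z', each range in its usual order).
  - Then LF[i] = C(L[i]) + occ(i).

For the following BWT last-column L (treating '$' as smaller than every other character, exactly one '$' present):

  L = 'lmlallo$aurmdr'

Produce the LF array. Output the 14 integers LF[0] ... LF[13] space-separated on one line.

Answer: 4 8 5 1 6 7 10 0 2 13 11 9 3 12

Derivation:
Char counts: '$':1, 'a':2, 'd':1, 'l':4, 'm':2, 'o':1, 'r':2, 'u':1
C (first-col start): C('$')=0, C('a')=1, C('d')=3, C('l')=4, C('m')=8, C('o')=10, C('r')=11, C('u')=13
L[0]='l': occ=0, LF[0]=C('l')+0=4+0=4
L[1]='m': occ=0, LF[1]=C('m')+0=8+0=8
L[2]='l': occ=1, LF[2]=C('l')+1=4+1=5
L[3]='a': occ=0, LF[3]=C('a')+0=1+0=1
L[4]='l': occ=2, LF[4]=C('l')+2=4+2=6
L[5]='l': occ=3, LF[5]=C('l')+3=4+3=7
L[6]='o': occ=0, LF[6]=C('o')+0=10+0=10
L[7]='$': occ=0, LF[7]=C('$')+0=0+0=0
L[8]='a': occ=1, LF[8]=C('a')+1=1+1=2
L[9]='u': occ=0, LF[9]=C('u')+0=13+0=13
L[10]='r': occ=0, LF[10]=C('r')+0=11+0=11
L[11]='m': occ=1, LF[11]=C('m')+1=8+1=9
L[12]='d': occ=0, LF[12]=C('d')+0=3+0=3
L[13]='r': occ=1, LF[13]=C('r')+1=11+1=12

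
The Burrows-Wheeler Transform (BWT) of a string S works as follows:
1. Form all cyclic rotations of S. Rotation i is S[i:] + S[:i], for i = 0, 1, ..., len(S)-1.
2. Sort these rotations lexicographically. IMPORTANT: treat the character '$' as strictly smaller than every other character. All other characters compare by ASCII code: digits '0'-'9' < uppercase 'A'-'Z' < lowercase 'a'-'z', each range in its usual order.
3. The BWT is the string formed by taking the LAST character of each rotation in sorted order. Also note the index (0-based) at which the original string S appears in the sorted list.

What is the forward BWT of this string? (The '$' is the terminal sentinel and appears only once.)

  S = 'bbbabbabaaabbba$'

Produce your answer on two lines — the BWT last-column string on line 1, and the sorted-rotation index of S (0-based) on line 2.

Answer: abbabbababbbaba$
15

Derivation:
All 16 rotations (rotation i = S[i:]+S[:i]):
  rot[0] = bbbabbabaaabbba$
  rot[1] = bbabbabaaabbba$b
  rot[2] = babbabaaabbba$bb
  rot[3] = abbabaaabbba$bbb
  rot[4] = bbabaaabbba$bbba
  rot[5] = babaaabbba$bbbab
  rot[6] = abaaabbba$bbbabb
  rot[7] = baaabbba$bbbabba
  rot[8] = aaabbba$bbbabbab
  rot[9] = aabbba$bbbabbaba
  rot[10] = abbba$bbbabbabaa
  rot[11] = bbba$bbbabbabaaa
  rot[12] = bba$bbbabbabaaab
  rot[13] = ba$bbbabbabaaabb
  rot[14] = a$bbbabbabaaabbb
  rot[15] = $bbbabbabaaabbba
Sorted (with $ < everything):
  sorted[0] = $bbbabbabaaabbba  (last char: 'a')
  sorted[1] = a$bbbabbabaaabbb  (last char: 'b')
  sorted[2] = aaabbba$bbbabbab  (last char: 'b')
  sorted[3] = aabbba$bbbabbaba  (last char: 'a')
  sorted[4] = abaaabbba$bbbabb  (last char: 'b')
  sorted[5] = abbabaaabbba$bbb  (last char: 'b')
  sorted[6] = abbba$bbbabbabaa  (last char: 'a')
  sorted[7] = ba$bbbabbabaaabb  (last char: 'b')
  sorted[8] = baaabbba$bbbabba  (last char: 'a')
  sorted[9] = babaaabbba$bbbab  (last char: 'b')
  sorted[10] = babbabaaabbba$bb  (last char: 'b')
  sorted[11] = bba$bbbabbabaaab  (last char: 'b')
  sorted[12] = bbabaaabbba$bbba  (last char: 'a')
  sorted[13] = bbabbabaaabbba$b  (last char: 'b')
  sorted[14] = bbba$bbbabbabaaa  (last char: 'a')
  sorted[15] = bbbabbabaaabbba$  (last char: '$')
Last column: abbabbababbbaba$
Original string S is at sorted index 15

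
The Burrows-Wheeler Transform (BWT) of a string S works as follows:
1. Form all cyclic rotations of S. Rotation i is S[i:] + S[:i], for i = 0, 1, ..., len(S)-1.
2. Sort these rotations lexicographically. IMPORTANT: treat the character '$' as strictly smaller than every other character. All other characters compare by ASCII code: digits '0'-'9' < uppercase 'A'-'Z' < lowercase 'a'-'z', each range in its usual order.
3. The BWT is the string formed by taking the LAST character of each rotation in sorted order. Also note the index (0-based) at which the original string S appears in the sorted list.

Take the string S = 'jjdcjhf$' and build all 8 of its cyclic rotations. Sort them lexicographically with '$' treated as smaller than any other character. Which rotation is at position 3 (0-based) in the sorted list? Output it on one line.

All 8 rotations (rotation i = S[i:]+S[:i]):
  rot[0] = jjdcjhf$
  rot[1] = jdcjhf$j
  rot[2] = dcjhf$jj
  rot[3] = cjhf$jjd
  rot[4] = jhf$jjdc
  rot[5] = hf$jjdcj
  rot[6] = f$jjdcjh
  rot[7] = $jjdcjhf
Sorted (with $ < everything):
  sorted[0] = $jjdcjhf
  sorted[1] = cjhf$jjd
  sorted[2] = dcjhf$jj
  sorted[3] = f$jjdcjh
  sorted[4] = hf$jjdcj
  sorted[5] = jdcjhf$j
  sorted[6] = jhf$jjdc
  sorted[7] = jjdcjhf$
sorted[3] = f$jjdcjh

Answer: f$jjdcjh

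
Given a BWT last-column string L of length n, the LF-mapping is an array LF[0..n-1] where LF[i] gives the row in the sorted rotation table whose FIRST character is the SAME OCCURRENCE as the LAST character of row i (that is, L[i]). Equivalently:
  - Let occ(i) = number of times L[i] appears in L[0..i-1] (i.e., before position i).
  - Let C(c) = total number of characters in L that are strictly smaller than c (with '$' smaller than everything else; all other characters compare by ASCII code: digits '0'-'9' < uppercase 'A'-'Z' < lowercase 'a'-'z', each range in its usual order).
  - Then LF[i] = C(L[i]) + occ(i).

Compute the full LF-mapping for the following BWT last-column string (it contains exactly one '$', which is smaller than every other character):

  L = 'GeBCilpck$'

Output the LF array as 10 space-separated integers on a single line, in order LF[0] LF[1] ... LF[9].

Answer: 3 5 1 2 6 8 9 4 7 0

Derivation:
Char counts: '$':1, 'B':1, 'C':1, 'G':1, 'c':1, 'e':1, 'i':1, 'k':1, 'l':1, 'p':1
C (first-col start): C('$')=0, C('B')=1, C('C')=2, C('G')=3, C('c')=4, C('e')=5, C('i')=6, C('k')=7, C('l')=8, C('p')=9
L[0]='G': occ=0, LF[0]=C('G')+0=3+0=3
L[1]='e': occ=0, LF[1]=C('e')+0=5+0=5
L[2]='B': occ=0, LF[2]=C('B')+0=1+0=1
L[3]='C': occ=0, LF[3]=C('C')+0=2+0=2
L[4]='i': occ=0, LF[4]=C('i')+0=6+0=6
L[5]='l': occ=0, LF[5]=C('l')+0=8+0=8
L[6]='p': occ=0, LF[6]=C('p')+0=9+0=9
L[7]='c': occ=0, LF[7]=C('c')+0=4+0=4
L[8]='k': occ=0, LF[8]=C('k')+0=7+0=7
L[9]='$': occ=0, LF[9]=C('$')+0=0+0=0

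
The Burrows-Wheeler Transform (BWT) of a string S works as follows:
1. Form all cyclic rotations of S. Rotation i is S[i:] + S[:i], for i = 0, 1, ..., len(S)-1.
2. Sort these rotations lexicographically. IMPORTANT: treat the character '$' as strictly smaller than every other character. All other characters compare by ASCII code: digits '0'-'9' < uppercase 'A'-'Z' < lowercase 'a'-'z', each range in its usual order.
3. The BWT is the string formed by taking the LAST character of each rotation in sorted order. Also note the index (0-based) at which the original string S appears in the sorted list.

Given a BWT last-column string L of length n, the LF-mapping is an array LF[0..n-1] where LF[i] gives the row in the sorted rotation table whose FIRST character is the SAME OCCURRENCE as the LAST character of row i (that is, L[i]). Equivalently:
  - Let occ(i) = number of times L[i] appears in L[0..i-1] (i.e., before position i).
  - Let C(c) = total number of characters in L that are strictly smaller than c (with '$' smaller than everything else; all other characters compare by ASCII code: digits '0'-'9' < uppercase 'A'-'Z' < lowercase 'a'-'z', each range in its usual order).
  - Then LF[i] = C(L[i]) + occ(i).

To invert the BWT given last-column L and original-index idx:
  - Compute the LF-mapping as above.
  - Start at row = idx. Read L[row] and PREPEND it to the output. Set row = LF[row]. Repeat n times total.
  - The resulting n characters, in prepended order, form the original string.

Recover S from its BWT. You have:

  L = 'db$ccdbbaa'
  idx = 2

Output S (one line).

LF mapping: 8 3 0 6 7 9 4 5 1 2
Walk LF starting at row 2, prepending L[row]:
  step 1: row=2, L[2]='$', prepend. Next row=LF[2]=0
  step 2: row=0, L[0]='d', prepend. Next row=LF[0]=8
  step 3: row=8, L[8]='a', prepend. Next row=LF[8]=1
  step 4: row=1, L[1]='b', prepend. Next row=LF[1]=3
  step 5: row=3, L[3]='c', prepend. Next row=LF[3]=6
  step 6: row=6, L[6]='b', prepend. Next row=LF[6]=4
  step 7: row=4, L[4]='c', prepend. Next row=LF[4]=7
  step 8: row=7, L[7]='b', prepend. Next row=LF[7]=5
  step 9: row=5, L[5]='d', prepend. Next row=LF[5]=9
  step 10: row=9, L[9]='a', prepend. Next row=LF[9]=2
Reversed output: adbcbcbad$

Answer: adbcbcbad$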